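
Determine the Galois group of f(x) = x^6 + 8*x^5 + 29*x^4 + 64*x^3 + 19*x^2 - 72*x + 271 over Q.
6T10: (C_3 x C_3) : C_4

The polynomial f is an irreducible sextic over Q, so G = Gal(f/Q) is one of the 16 transitive subgroups 6T1, ..., 6T16 of S_6. The discriminant of f is 564385546240000 = 23756800^2, a perfect square, so G is contained in A_6. The transitive groups of degree 6 contained in A_6 are: A_4 (6T4, order 12), S_4 (6T7, order 24), (C_3 x C_3) : C_4 (6T10, order 36), PSL(2,5) (6T12, order 60), A_6 (6T15, order 360). By Dedekind's theorem, for a prime p not dividing disc(f) the degrees of the irreducible factors of f mod p form the cycle type of an element of G. Factoring f modulo the 19 such primes p <= 79 (skipping 2, 5, 29, which divide the discriminant), each new pattern first appears at: mod 3: f = (x^2 + 2x + 2)(x^4 + x + 2), pattern 4+2; mod 11: f = (x^3 + 7x + 1)(x^3 + 8x^2 + 7), pattern 3+3; mod 19: f = (x + 4)(x + 6)(x^2 + 7x + 2)(x^2 + 10x + 10), pattern 2+2+1+1; mod 61: f = (x + 10)(x + 24)(x + 57)(x^3 + 39x^2 + 36x + 36), pattern 3+1+1+1. No other pattern occurs in this range, so the set of observed cycle types is {4+2, 3+3, 2+2+1+1, 3+1+1+1}. The candidates containing elements of all these cycle types are (C_3 x C_3) : C_4 (6T10) of order 36, A_6 (6T15) of order 360; the others are excluded. The observed types are precisely the cycle types that occur in (C_3 x C_3) : C_4 (6T10) (apart from the identity). Each of the other remaining candidates has further cycle types, and by the Chebotarev density theorem the matching factorization patterns would occur for a proportion of primes equal to their share of the group: A_6 (6T15) additionally contains elements of type 5+1 (144 of its 360 elements, about 40% of primes). None of the 19 primes tested shows any such pattern (for each of these groups the chance of that is below 10^-4), which rules them out. Hence G = (C_3 x C_3) : C_4 (6T10), of order 36.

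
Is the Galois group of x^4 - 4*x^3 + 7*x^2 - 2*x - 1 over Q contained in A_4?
The polynomial is irreducible of degree 4 over Q. Its discriminant is -4528, which is not a perfect square. A Galois group lies in the alternating group exactly when the discriminant is a square in Q, so the Galois group (S_4) is not contained in A_4.

No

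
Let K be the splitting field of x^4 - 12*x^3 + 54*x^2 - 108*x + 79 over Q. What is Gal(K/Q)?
The polynomial is an irreducible quartic over Q and its discriminant is -2048, which is not a perfect square, so the Galois group is not contained in A_4. The resolvent cubic y^3 - 54*y^2 + 980*y - 5976 has exactly one rational root, so the Galois group is C_4 or D_4. The quartic remains irreducible over Q(sqrt(disc)), so the group is D_4.

D_4 (order 8)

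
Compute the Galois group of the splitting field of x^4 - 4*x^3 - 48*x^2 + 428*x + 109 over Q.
4T3: D_4

The polynomial is an irreducible quartic over Q and its discriminant is -620791112448, which is not a perfect square, so the Galois group is not contained in A_4. The resolvent cubic y^3 + 48*y^2 - 2148*y - 205856 has exactly one rational root, so the Galois group is C_4 or D_4. The quartic remains irreducible over Q(sqrt(disc)), so the group is D_4.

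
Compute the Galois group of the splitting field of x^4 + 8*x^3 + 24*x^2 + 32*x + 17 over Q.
V_4 (also written V4)

The polynomial is an irreducible quartic over Q and its discriminant is 256 = 16^2, a perfect square, so the Galois group is contained in A_4. The resolvent cubic y^3 - 24*y^2 + 188*y - 480 splits completely over Q, which gives the Klein four-group V_4.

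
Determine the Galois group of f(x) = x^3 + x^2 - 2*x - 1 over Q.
The polynomial is an irreducible cubic over Q and its discriminant is 49 = 7^2, a perfect square. For an irreducible cubic, a square discriminant forces the Galois group to be A_3, the cyclic group of order 3.

3T1: C_3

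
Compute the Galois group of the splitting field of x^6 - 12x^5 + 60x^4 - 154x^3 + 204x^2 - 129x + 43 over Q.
(S_3 x S_3) : C_2 (order 72)

The polynomial f is an irreducible sextic over Q, so G = Gal(f/Q) is one of the 16 transitive subgroups 6T1, ..., 6T16 of S_6. The discriminant of f is -6604217307, which is not a perfect square, so G is not contained in A_6. The transitive groups of degree 6 not contained in A_6 are: C_6 (6T1, order 6), S_3 (6T2, order 6), D_6 (6T3, order 12), C_3 x S_3 (6T5, order 18), A_4 x C_2 (6T6, order 24), S_4 (6T8, order 24), S_3 x S_3 (6T9, order 36), S_4 x C_2 (6T11, order 48), (S_3 x S_3) : C_2 (6T13, order 72), PGL(2,5) (6T14, order 120), S_6 (6T16, order 720). By Dedekind's theorem, for a prime p not dividing disc(f) the degrees of the irreducible factors of f mod p form the cycle type of an element of G. Factoring f modulo the 28 such primes p <= 127 (skipping 3, 17, 43, which divide the discriminant), each new pattern first appears at: mod 2: f = (x^6 + x + 1), pattern 6; mod 7: f = (x + 4)(x^2 + 6x + 6)(x^3 + 6x^2 + 5x + 5), pattern 3+2+1; mod 11: f = (x^2 + 7x + 8)(x^4 + 3x^3 + 9x^2 + x + 4), pattern 4+2; mod 13: f = (x + 2)(x + 12)(x^2 + x + 3)(x^2 + 12x + 8), pattern 2+2+1+1; mod 61: f = (x + 20)(x + 43)(x + 45)(x + 55)(x^2 + 8x + 40), pattern 2+1+1+1+1; mod 97: f = (x + 22)(x + 48)(x + 92)(x^3 + 20x^2 + 91x + 29), pattern 3+1+1+1; mod 113: f = (x^2 + 96)(x^2 + 102x + 82)(x^2 + 112x + 97), pattern 2+2+2; mod 127: f = (x^3 + 33x^2 + 40x + 101)(x^3 + 82x^2 + 108x + 13), pattern 3+3. No other pattern occurs in this range, so the set of observed cycle types is {6, 3+2+1, 4+2, 2+2+1+1, 2+1+1+1+1, 3+1+1+1, 2+2+2, 3+3}. The candidates containing elements of all these cycle types are (S_3 x S_3) : C_2 (6T13) of order 72, S_6 (6T16) of order 720; the others are excluded. The observed types are precisely the cycle types that occur in (S_3 x S_3) : C_2 (6T13) (apart from the identity). Each of the other remaining candidates has further cycle types, and by the Chebotarev density theorem the matching factorization patterns would occur for a proportion of primes equal to their share of the group: S_6 (6T16) additionally contains elements of type 5+1, 4+1+1 (234 of its 720 elements, about 32% of primes). None of the 28 primes tested shows any such pattern (for each of these groups the chance of that is below 10^-4), which rules them out. Hence G = (S_3 x S_3) : C_2 (6T13), of order 72.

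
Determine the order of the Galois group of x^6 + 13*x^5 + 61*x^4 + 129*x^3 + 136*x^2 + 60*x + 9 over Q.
36

The degree of the splitting field over Q equals the order of the Galois group, so first determine the group. The polynomial f is an irreducible sextic over Q, so G = Gal(f/Q) is one of the 16 transitive subgroups 6T1, ..., 6T16 of S_6. The discriminant of f is 1064390625 = 32625^2, a perfect square, so G is contained in A_6. The transitive groups of degree 6 contained in A_6 are: A_4 (6T4, order 12), S_4 (6T7, order 24), (C_3 x C_3) : C_4 (6T10, order 36), PSL(2,5) (6T12, order 60), A_6 (6T15, order 360). By Dedekind's theorem, for a prime p not dividing disc(f) the degrees of the irreducible factors of f mod p form the cycle type of an element of G. Factoring f modulo the 19 such primes p <= 79 (skipping 3, 5, 29, which divide the discriminant), each new pattern first appears at: mod 2: f = (x^2 + x + 1)(x^4 + x + 1), pattern 4+2; mod 11: f = (x^3 + 6x^2 + 6x + 4)(x^3 + 7x^2 + 2x + 5), pattern 3+3; mod 19: f = (x + 10)(x + 14)(x^2 + 10x + 17)(x^2 + 17x + 17), pattern 2+2+1+1; mod 61: f = (x + 7)(x + 11)(x + 58)(x^3 + 59x^2 + 7x + 57), pattern 3+1+1+1. No other pattern occurs in this range, so the set of observed cycle types is {4+2, 3+3, 2+2+1+1, 3+1+1+1}. The candidates containing elements of all these cycle types are (C_3 x C_3) : C_4 (6T10) of order 36, A_6 (6T15) of order 360; the others are excluded. The observed types are precisely the cycle types that occur in (C_3 x C_3) : C_4 (6T10) (apart from the identity). Each of the other remaining candidates has further cycle types, and by the Chebotarev density theorem the matching factorization patterns would occur for a proportion of primes equal to their share of the group: A_6 (6T15) additionally contains elements of type 5+1 (144 of its 360 elements, about 40% of primes). None of the 19 primes tested shows any such pattern (for each of these groups the chance of that is below 10^-4), which rules them out. Hence G = (C_3 x C_3) : C_4 (6T10), of order 36. The Galois group (C_3 x C_3) : C_4 (6T10) has order 36, so the splitting field has degree 36 over Q.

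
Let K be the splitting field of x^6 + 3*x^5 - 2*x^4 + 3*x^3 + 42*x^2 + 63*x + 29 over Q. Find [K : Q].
24

The degree of the splitting field over Q equals the order of the Galois group, so first determine the group. The polynomial f is an irreducible sextic over Q, so G = Gal(f/Q) is one of the 16 transitive subgroups 6T1, ..., 6T16 of S_6. The discriminant of f is 54786284800, which is not a perfect square, so G is not contained in A_6. The transitive groups of degree 6 not contained in A_6 are: C_6 (6T1, order 6), S_3 (6T2, order 6), D_6 (6T3, order 12), C_3 x S_3 (6T5, order 18), A_4 x C_2 (6T6, order 24), S_4 (6T8, order 24), S_3 x S_3 (6T9, order 36), S_4 x C_2 (6T11, order 48), (S_3 x S_3) : C_2 (6T13, order 72), PGL(2,5) (6T14, order 120), S_6 (6T16, order 720). By Dedekind's theorem, for a prime p not dividing disc(f) the degrees of the irreducible factors of f mod p form the cycle type of an element of G. Factoring f modulo the 22 such primes p <= 101 (skipping 2, 5, 13, 37, which divide the discriminant), each new pattern first appears at: mod 3: f = (x^3 + x^2 + x + 2)(x^3 + 2x^2 + x + 1), pattern 3+3; mod 17: f = (x + 2)(x + 5)(x^4 + 13x^3 + 16x^2 + 16x + 8), pattern 4+1+1; mod 31: f = (x^2 + 9)(x^2 + 9x + 15)(x^2 + 25x + 28), pattern 2+2+2; mod 67: f = (x + 17)(x + 26)(x^2 + 37x + 57)(x^2 + 57x + 48), pattern 2+2+1+1. No other pattern occurs in this range, so the set of observed cycle types is {3+3, 4+1+1, 2+2+2, 2+2+1+1}. The candidates containing elements of all these cycle types are S_4 (6T8) of order 24, S_4 x C_2 (6T11) of order 48, PGL(2,5) (6T14) of order 120, S_6 (6T16) of order 720; the others are excluded. The observed types are precisely the cycle types that occur in S_4 (6T8) (apart from the identity). Each of the other remaining candidates has further cycle types, and by the Chebotarev density theorem the matching factorization patterns would occur for a proportion of primes equal to their share of the group: S_4 x C_2 (6T11) additionally contains elements of type 6, 4+2, 2+1+1+1+1 (17 of its 48 elements, about 35% of primes); PGL(2,5) (6T14) additionally contains elements of type 6, 5+1 (44 of its 120 elements, about 37% of primes); S_6 (6T16) additionally contains elements of type 6, 5+1, 4+2, 3+2+1, 3+1+1+1, 2+1+1+1+1 (529 of its 720 elements, about 73% of primes). None of the 22 primes tested shows any such pattern (for each of these groups the chance of that is below 10^-4), which rules them out. Hence G = S_4 (6T8), of order 24. The Galois group S_4 (6T8) has order 24, so the splitting field has degree 24 over Q.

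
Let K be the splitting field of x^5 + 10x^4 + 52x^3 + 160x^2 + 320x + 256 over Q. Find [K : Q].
120

The degree of the splitting field over Q equals the order of the Galois group, so first determine the group. The polynomial f is an irreducible quintic over Q, so G = Gal(f/Q) is a transitive subgroup of S_5: one of C_5 (5T1, order 5), D_5 (5T2, order 10), F_20 (5T3, order 20), A_5 (5T4, order 60) or S_5 (5T5, order 120). The discriminant of f is 192535330816, which is not a perfect square, so G is not contained in A_5. The transitive groups of degree 5 not contained in A_5 are: F_20 (5T3, order 20), S_5 (5T5, order 120). By Dedekind's theorem, for a prime p not dividing disc(f) the degrees of the irreducible factors of f mod p form the cycle type of an element of G. Factoring f modulo the 3 such primes p <= 7 (skipping 2, which divides the discriminant), each new pattern first appears at: mod 3: f = (x^5 + x^4 + x^3 + x^2 + 2x + 1), pattern 5; mod 7: f = (x^2 + 3x + 5)(x^3 + 5x + 5), pattern 3+2. No other pattern occurs in this range, so the set of observed cycle types is {5, 3+2}. Among the candidates above, the only group containing elements of all these cycle types is S_5 (5T5) — F_20 (5T3) lacks at least one of them. Hence G = S_5 (5T5), of order 120. The Galois group S_5 (5T5) has order 120, so the splitting field has degree 120 over Q.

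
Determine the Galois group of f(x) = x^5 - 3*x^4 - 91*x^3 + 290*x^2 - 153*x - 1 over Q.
The polynomial f is an irreducible quintic over Q, so G = Gal(f/Q) is a transitive subgroup of S_5: one of C_5 (5T1, order 5), D_5 (5T2, order 10), F_20 (5T3, order 20), A_5 (5T4, order 60) or S_5 (5T5, order 120). The discriminant of f is 1790131784382601 = 42309949^2, a perfect square, so G is contained in A_5. The transitive groups of degree 5 contained in A_5 are: C_5 (5T1, order 5), D_5 (5T2, order 10), A_5 (5T4, order 60). By Dedekind's theorem, for a prime p not dividing disc(f) the degrees of the irreducible factors of f mod p form the cycle type of an element of G. Factoring f modulo the 14 such primes p <= 53 (skipping 11, 23, which divide the discriminant), each new pattern first appears at: mod 2: f = (x^5 + x^4 + x^3 + x + 1), pattern 5; mod 43: f = (x + 10)(x + 14)(x + 24)(x + 36)(x + 42), pattern 1+1+1+1+1. No other pattern occurs in this range, so the set of observed cycle types is {5, 1+1+1+1+1}. The candidates containing elements of all these cycle types are C_5 (5T1) of order 5, D_5 (5T2) of order 10, A_5 (5T4) of order 60; the others are excluded. The observed types are precisely the cycle types that occur in C_5 (5T1). Each of the other remaining candidates has further cycle types, and by the Chebotarev density theorem the matching factorization patterns would occur for a proportion of primes equal to their share of the group: D_5 (5T2) additionally contains elements of type 2+2+1 (5 of its 10 elements, about 50% of primes); A_5 (5T4) additionally contains elements of type 3+1+1, 2+2+1 (35 of its 60 elements, about 58% of primes). None of the 14 primes tested shows any such pattern (for each of these groups the chance of that is below 10^-4), which rules them out. Hence G = C_5 (5T1), of order 5.

C_5 (also written C5)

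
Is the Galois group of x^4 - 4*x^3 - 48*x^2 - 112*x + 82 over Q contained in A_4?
No

The polynomial is irreducible of degree 4 over Q. Its discriminant is -13604889600, which is not a perfect square. A Galois group lies in the alternating group exactly when the discriminant is a square in Q, so the Galois group (D_4) is not contained in A_4.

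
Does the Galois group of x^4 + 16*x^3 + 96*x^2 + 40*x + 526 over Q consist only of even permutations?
The polynomial is irreducible of degree 4 over Q. Its discriminant is 314545047552, which is not a perfect square. A Galois group lies in the alternating group exactly when the discriminant is a square in Q, so the Galois group (C_4) is not contained in A_4.

No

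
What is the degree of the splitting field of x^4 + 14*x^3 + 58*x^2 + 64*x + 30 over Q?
12

The degree of the splitting field over Q equals the order of the Galois group, so first determine the group. The polynomial is an irreducible quartic over Q and its discriminant is 529984 = 728^2, a perfect square, so the Galois group is contained in A_4. The resolvent cubic y^3 - 58*y^2 + 776*y - 3016 is irreducible over Q. An irreducible resolvent with square discriminant gives A_4. The Galois group A_4 (4T4) has order 12, so the splitting field has degree 12 over Q.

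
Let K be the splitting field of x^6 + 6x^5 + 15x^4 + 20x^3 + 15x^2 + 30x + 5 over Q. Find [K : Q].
360

The degree of the splitting field over Q equals the order of the Galois group, so first determine the group. The polynomial f is an irreducible sextic over Q, so G = Gal(f/Q) is one of the 16 transitive subgroups 6T1, ..., 6T16 of S_6. The discriminant of f is 746496000000 = 864000^2, a perfect square, so G is contained in A_6. The transitive groups of degree 6 contained in A_6 are: A_4 (6T4, order 12), S_4 (6T7, order 24), (C_3 x C_3) : C_4 (6T10, order 36), PSL(2,5) (6T12, order 60), A_6 (6T15, order 360). By Dedekind's theorem, for a prime p not dividing disc(f) the degrees of the irreducible factors of f mod p form the cycle type of an element of G. Factoring f modulo the 6 such primes p <= 23 (skipping 2, 3, 5, which divide the discriminant), each new pattern first appears at: mod 7: f = (x + 4)(x^5 + 2x^4 + 6x^2 + 5x + 3), pattern 5+1; mod 23: f = (x + 8)(x + 13)(x + 22)(x^3 + 9x^2 + 5x + 13), pattern 3+1+1+1. No other pattern occurs in this range, so the set of observed cycle types is {5+1, 3+1+1+1}. Among the candidates above, the only group containing elements of all these cycle types is A_6 (6T15) — each of A_4 (6T4), S_4 (6T7), (C_3 x C_3) : C_4 (6T10), PSL(2,5) (6T12) lacks at least one of them. Hence G = A_6 (6T15), of order 360. The Galois group A_6 (6T15) has order 360, so the splitting field has degree 360 over Q.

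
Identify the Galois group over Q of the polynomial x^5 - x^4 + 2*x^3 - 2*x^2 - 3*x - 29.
5T2: D_5

The polynomial f is an irreducible quintic over Q, so G = Gal(f/Q) is a transitive subgroup of S_5: one of C_5 (5T1, order 5), D_5 (5T2, order 10), F_20 (5T3, order 20), A_5 (5T4, order 60) or S_5 (5T5, order 120). The discriminant of f is 2316304384 = 48128^2, a perfect square, so G is contained in A_5. The transitive groups of degree 5 contained in A_5 are: C_5 (5T1, order 5), D_5 (5T2, order 10), A_5 (5T4, order 60). By Dedekind's theorem, for a prime p not dividing disc(f) the degrees of the irreducible factors of f mod p form the cycle type of an element of G. Factoring f modulo the 23 such primes p <= 97 (skipping 2, 47, which divide the discriminant), each new pattern first appears at: mod 3: f = (x^5 + 2x^4 + 2x^3 + x^2 + 1), pattern 5; mod 5: f = (x + 2)(x^2 + 3x + 4)(x^2 + 4x + 2), pattern 2+2+1; mod 83: f = (x + 24)(x + 36)(x + 52)(x + 58)(x + 78), pattern 1+1+1+1+1. No other pattern occurs in this range, so the set of observed cycle types is {5, 2+2+1, 1+1+1+1+1}. The candidates containing elements of all these cycle types are D_5 (5T2) of order 10, A_5 (5T4) of order 60; the others are excluded. The observed types are precisely the cycle types that occur in D_5 (5T2). Each of the other remaining candidates has further cycle types, and by the Chebotarev density theorem the matching factorization patterns would occur for a proportion of primes equal to their share of the group: A_5 (5T4) additionally contains elements of type 3+1+1 (20 of its 60 elements, about 33% of primes). None of the 23 primes tested shows any such pattern (for each of these groups the chance of that is below 10^-4), which rules them out. Hence G = D_5 (5T2), of order 10.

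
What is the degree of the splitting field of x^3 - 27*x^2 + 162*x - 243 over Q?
3

The degree of the splitting field over Q equals the order of the Galois group, so first determine the group. The polynomial is an irreducible cubic over Q and its discriminant is 531441 = 729^2, a perfect square. For an irreducible cubic, a square discriminant forces the Galois group to be A_3, the cyclic group of order 3. The Galois group C_3 (3T1) has order 3, so the splitting field has degree 3 over Q.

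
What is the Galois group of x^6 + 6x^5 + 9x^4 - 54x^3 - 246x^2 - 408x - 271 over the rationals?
The polynomial f is an irreducible sextic over Q, so G = Gal(f/Q) is one of the 16 transitive subgroups 6T1, ..., 6T16 of S_6. The discriminant of f is 1323222688272384 = 36376128^2, a perfect square, so G is contained in A_6. The transitive groups of degree 6 contained in A_6 are: A_4 (6T4, order 12), S_4 (6T7, order 24), (C_3 x C_3) : C_4 (6T10, order 36), PSL(2,5) (6T12, order 60), A_6 (6T15, order 360). By Dedekind's theorem, for a prime p not dividing disc(f) the degrees of the irreducible factors of f mod p form the cycle type of an element of G. Factoring f modulo the 33 such primes p <= 149 (skipping 2, 3, which divide the discriminant), each new pattern first appears at: mod 5: f = (x^3 + x + 1)(x^3 + x^2 + 3x + 4), pattern 3+3; mod 17: f = (x + 1)(x + 10)(x^2 + 13x + 9)(x^2 + 16x + 7), pattern 2+2+1+1; mod 71: f = (x + 35)(x + 37)(x + 48)(x + 49)(x + 57)(x + 64), pattern 1+1+1+1+1+1. No other pattern occurs in this range, so the set of observed cycle types is {3+3, 2+2+1+1, 1+1+1+1+1+1}. The candidates containing elements of all these cycle types are A_4 (6T4) of order 12, S_4 (6T7) of order 24, (C_3 x C_3) : C_4 (6T10) of order 36, PSL(2,5) (6T12) of order 60, A_6 (6T15) of order 360; the others are excluded. The observed types are precisely the cycle types that occur in A_4 (6T4). Each of the other remaining candidates has further cycle types, and by the Chebotarev density theorem the matching factorization patterns would occur for a proportion of primes equal to their share of the group: S_4 (6T7) additionally contains elements of type 4+2 (6 of its 24 elements, about 25% of primes); (C_3 x C_3) : C_4 (6T10) additionally contains elements of type 4+2, 3+1+1+1 (22 of its 36 elements, about 61% of primes); PSL(2,5) (6T12) additionally contains elements of type 5+1 (24 of its 60 elements, about 40% of primes); A_6 (6T15) additionally contains elements of type 5+1, 4+2, 3+1+1+1 (274 of its 360 elements, about 76% of primes). None of the 33 primes tested shows any such pattern (for each of these groups the chance of that is below 10^-4), which rules them out. Hence G = A_4 (6T4), of order 12.

A_4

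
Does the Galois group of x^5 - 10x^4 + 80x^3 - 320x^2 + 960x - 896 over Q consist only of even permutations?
The polynomial is irreducible of degree 5 over Q. Its discriminant is 67108864000000 = 8192000^2, a perfect square. A Galois group lies in the alternating group exactly when the discriminant is a square in Q, so the Galois group (A_5) is contained in A_5.

Yes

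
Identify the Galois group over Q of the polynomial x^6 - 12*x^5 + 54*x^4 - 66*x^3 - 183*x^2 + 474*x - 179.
The polynomial f is an irreducible sextic over Q, so G = Gal(f/Q) is one of the 16 transitive subgroups 6T1, ..., 6T16 of S_6. The discriminant of f is -153891765817344, which is not a perfect square, so G is not contained in A_6. The transitive groups of degree 6 not contained in A_6 are: C_6 (6T1, order 6), S_3 (6T2, order 6), D_6 (6T3, order 12), C_3 x S_3 (6T5, order 18), A_4 x C_2 (6T6, order 24), S_4 (6T8, order 24), S_3 x S_3 (6T9, order 36), S_4 x C_2 (6T11, order 48), (S_3 x S_3) : C_2 (6T13, order 72), PGL(2,5) (6T14, order 120), S_6 (6T16, order 720). By Dedekind's theorem, for a prime p not dividing disc(f) the degrees of the irreducible factors of f mod p form the cycle type of an element of G. Factoring f modulo the 33 such primes p <= 149 (skipping 2, 3, which divide the discriminant), each new pattern first appears at: mod 5: f = (x^3 + 3x + 3)(x^3 + 3x^2 + x + 2), pattern 3+3; mod 7: f = (x^6 + 2x^5 + 5x^4 + 4x^3 + 6x^2 + 5x + 3), pattern 6; mod 17: f = (x + 10)(x + 12)(x^2 + 7x + 3)(x^2 + 10x + 14), pattern 2+2+1+1; mod 19: f = (x + 1)(x + 2)(x + 8)(x + 13)(x^2 + 2x + 8), pattern 2+1+1+1+1; mod 71: f = (x^2 + 7x + 8)(x^2 + 17x + 48)(x^2 + 35x + 33), pattern 2+2+2. No other pattern occurs in this range, so the set of observed cycle types is {3+3, 6, 2+2+1+1, 2+1+1+1+1, 2+2+2}. The candidates containing elements of all these cycle types are A_4 x C_2 (6T6) of order 24, S_4 x C_2 (6T11) of order 48, (S_3 x S_3) : C_2 (6T13) of order 72, S_6 (6T16) of order 720; the others are excluded. The observed types are precisely the cycle types that occur in A_4 x C_2 (6T6) (apart from the identity). Each of the other remaining candidates has further cycle types, and by the Chebotarev density theorem the matching factorization patterns would occur for a proportion of primes equal to their share of the group: S_4 x C_2 (6T11) additionally contains elements of type 4+2, 4+1+1 (12 of its 48 elements, about 25% of primes); (S_3 x S_3) : C_2 (6T13) additionally contains elements of type 4+2, 3+2+1, 3+1+1+1 (34 of its 72 elements, about 47% of primes); S_6 (6T16) additionally contains elements of type 5+1, 4+2, 4+1+1, 3+2+1, 3+1+1+1 (484 of its 720 elements, about 67% of primes). None of the 33 primes tested shows any such pattern (for each of these groups the chance of that is below 10^-4), which rules them out. Hence G = A_4 x C_2 (6T6), of order 24.

6T6: A_4 x C_2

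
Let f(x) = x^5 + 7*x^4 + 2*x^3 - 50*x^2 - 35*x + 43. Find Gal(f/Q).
The polynomial f is an irreducible quintic over Q, so G = Gal(f/Q) is a transitive subgroup of S_5: one of C_5 (5T1, order 5), D_5 (5T2, order 10), F_20 (5T3, order 20), A_5 (5T4, order 60) or S_5 (5T5, order 120). The discriminant of f is 15352201216 = 123904^2, a perfect square, so G is contained in A_5. The transitive groups of degree 5 contained in A_5 are: C_5 (5T1, order 5), D_5 (5T2, order 10), A_5 (5T4, order 60). By Dedekind's theorem, for a prime p not dividing disc(f) the degrees of the irreducible factors of f mod p form the cycle type of an element of G. Factoring f modulo the 14 such primes p <= 53 (skipping 2, 11, which divide the discriminant), each new pattern first appears at: mod 3: f = (x^5 + x^4 + 2x^3 + x^2 + x + 1), pattern 5; mod 23: f = (x + 2)(x + 4)(x + 12)(x + 16)(x + 19), pattern 1+1+1+1+1. No other pattern occurs in this range, so the set of observed cycle types is {5, 1+1+1+1+1}. The candidates containing elements of all these cycle types are C_5 (5T1) of order 5, D_5 (5T2) of order 10, A_5 (5T4) of order 60; the others are excluded. The observed types are precisely the cycle types that occur in C_5 (5T1). Each of the other remaining candidates has further cycle types, and by the Chebotarev density theorem the matching factorization patterns would occur for a proportion of primes equal to their share of the group: D_5 (5T2) additionally contains elements of type 2+2+1 (5 of its 10 elements, about 50% of primes); A_5 (5T4) additionally contains elements of type 3+1+1, 2+2+1 (35 of its 60 elements, about 58% of primes). None of the 14 primes tested shows any such pattern (for each of these groups the chance of that is below 10^-4), which rules them out. Hence G = C_5 (5T1), of order 5.

C_5, the cyclic group of order 5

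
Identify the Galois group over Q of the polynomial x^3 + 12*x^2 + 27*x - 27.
C_3

The polynomial is an irreducible cubic over Q and its discriminant is 35721 = 189^2, a perfect square. For an irreducible cubic, a square discriminant forces the Galois group to be A_3, the cyclic group of order 3.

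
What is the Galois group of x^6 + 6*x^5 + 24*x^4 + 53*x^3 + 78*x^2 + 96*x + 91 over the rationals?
C_3 x S_3 (also written G18)

The polynomial f is an irreducible sextic over Q, so G = Gal(f/Q) is one of the 16 transitive subgroups 6T1, ..., 6T16 of S_6. The discriminant of f is -39735937280763, which is not a perfect square, so G is not contained in A_6. The transitive groups of degree 6 not contained in A_6 are: C_6 (6T1, order 6), S_3 (6T2, order 6), D_6 (6T3, order 12), C_3 x S_3 (6T5, order 18), A_4 x C_2 (6T6, order 24), S_4 (6T8, order 24), S_3 x S_3 (6T9, order 36), S_4 x C_2 (6T11, order 48), (S_3 x S_3) : C_2 (6T13, order 72), PGL(2,5) (6T14, order 120), S_6 (6T16, order 720). By Dedekind's theorem, for a prime p not dividing disc(f) the degrees of the irreducible factors of f mod p form the cycle type of an element of G. Factoring f modulo the 33 such primes p <= 149 (skipping 3, 17, which divide the discriminant), each new pattern first appears at: mod 2: f = (x^6 + x^3 + 1), pattern 6; mod 7: f = (x)(x + 4)(x + 5)(x^3 + 4x^2 + 3x + 2), pattern 3+1+1+1; mod 19: f = (x^3 + 10x^2 + 8x + 2)(x^3 + 15x^2 + 18x + 17), pattern 3+3; mod 53: f = (x^2 + 11x + 36)(x^2 + 19x + 19)(x^2 + 29x + 3), pattern 2+2+2; mod 73: f = (x + 13)(x + 15)(x + 39)(x + 40)(x + 48)(x + 70), pattern 1+1+1+1+1+1. No other pattern occurs in this range, so the set of observed cycle types is {6, 3+1+1+1, 3+3, 2+2+2, 1+1+1+1+1+1}. The candidates containing elements of all these cycle types are C_3 x S_3 (6T5) of order 18, S_3 x S_3 (6T9) of order 36, (S_3 x S_3) : C_2 (6T13) of order 72, S_6 (6T16) of order 720; the others are excluded. The observed types are precisely the cycle types that occur in C_3 x S_3 (6T5). Each of the other remaining candidates has further cycle types, and by the Chebotarev density theorem the matching factorization patterns would occur for a proportion of primes equal to their share of the group: S_3 x S_3 (6T9) additionally contains elements of type 2+2+1+1 (9 of its 36 elements, about 25% of primes); (S_3 x S_3) : C_2 (6T13) additionally contains elements of type 4+2, 3+2+1, 2+2+1+1, 2+1+1+1+1 (45 of its 72 elements, about 62% of primes); S_6 (6T16) additionally contains elements of type 5+1, 4+2, 4+1+1, 3+2+1, 2+2+1+1, 2+1+1+1+1 (504 of its 720 elements, about 70% of primes). None of the 33 primes tested shows any such pattern (for each of these groups the chance of that is below 10^-4), which rules them out. Hence G = C_3 x S_3 (6T5), of order 18.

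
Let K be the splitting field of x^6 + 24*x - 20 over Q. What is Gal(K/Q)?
The polynomial f is an irreducible sextic over Q, so G = Gal(f/Q) is one of the 16 transitive subgroups 6T1, ..., 6T16 of S_6. The discriminant of f is 746496000000 = 864000^2, a perfect square, so G is contained in A_6. The transitive groups of degree 6 contained in A_6 are: A_4 (6T4, order 12), S_4 (6T7, order 24), (C_3 x C_3) : C_4 (6T10, order 36), PSL(2,5) (6T12, order 60), A_6 (6T15, order 360). By Dedekind's theorem, for a prime p not dividing disc(f) the degrees of the irreducible factors of f mod p form the cycle type of an element of G. Factoring f modulo the 6 such primes p <= 23 (skipping 2, 3, 5, which divide the discriminant), each new pattern first appears at: mod 7: f = (x + 3)(x^5 + 4x^4 + 2x^3 + x^2 + 4x + 5), pattern 5+1; mod 23: f = (x + 7)(x + 12)(x + 21)(x^3 + 6x^2 + 13x + 16), pattern 3+1+1+1. No other pattern occurs in this range, so the set of observed cycle types is {5+1, 3+1+1+1}. Among the candidates above, the only group containing elements of all these cycle types is A_6 (6T15) — each of A_4 (6T4), S_4 (6T7), (C_3 x C_3) : C_4 (6T10), PSL(2,5) (6T12) lacks at least one of them. Hence G = A_6 (6T15), of order 360.

A_6 (order 360)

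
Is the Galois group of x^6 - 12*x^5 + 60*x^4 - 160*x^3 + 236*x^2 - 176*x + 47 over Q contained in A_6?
The polynomial is irreducible of degree 6 over Q. Its discriminant is 3356224 = 1832^2, a perfect square. A Galois group lies in the alternating group exactly when the discriminant is a square in Q, so the Galois group (S_4) is contained in A_6.

Yes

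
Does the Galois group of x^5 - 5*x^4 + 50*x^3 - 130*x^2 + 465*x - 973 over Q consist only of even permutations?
Yes

The polynomial is irreducible of degree 5 over Q. Its discriminant is 673506304000000 = 25952000^2, a perfect square. A Galois group lies in the alternating group exactly when the discriminant is a square in Q, so the Galois group (A_5) is contained in A_5.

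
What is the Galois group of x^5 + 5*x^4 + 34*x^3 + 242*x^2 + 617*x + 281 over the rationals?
5T5: S_5

The polynomial f is an irreducible quintic over Q, so G = Gal(f/Q) is a transitive subgroup of S_5: one of C_5 (5T1, order 5), D_5 (5T2, order 10), F_20 (5T3, order 20), A_5 (5T4, order 60) or S_5 (5T5, order 120). The discriminant of f is 755255217140992, which is not a perfect square, so G is not contained in A_5. The transitive groups of degree 5 not contained in A_5 are: F_20 (5T3, order 20), S_5 (5T5, order 120). By Dedekind's theorem, for a prime p not dividing disc(f) the degrees of the irreducible factors of f mod p form the cycle type of an element of G. Factoring f modulo the 5 such primes p <= 13 (skipping 2, which divides the discriminant), each new pattern first appears at: mod 3: f = (x^5 + 2x^4 + x^3 + 2x^2 + 2x + 2), pattern 5; mod 5: f = (x + 4)(x^4 + x^3 + 2x + 4), pattern 4+1; mod 13: f = (x + 8)(x + 10)(x^3 + 6x + 4), pattern 3+1+1. No other pattern occurs in this range, so the set of observed cycle types is {5, 4+1, 3+1+1}. Among the candidates above, the only group containing elements of all these cycle types is S_5 (5T5) — F_20 (5T3) lacks at least one of them. Hence G = S_5 (5T5), of order 120.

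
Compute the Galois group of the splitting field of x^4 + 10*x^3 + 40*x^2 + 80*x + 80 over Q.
4T1: C_4

The polynomial is an irreducible quartic over Q and its discriminant is 512000, which is not a perfect square, so the Galois group is not contained in A_4. The resolvent cubic y^3 - 40*y^2 + 480*y - 1600 has exactly one rational root, so the Galois group is C_4 or D_4. The quartic becomes reducible over Q(sqrt(disc)), so the group is C_4.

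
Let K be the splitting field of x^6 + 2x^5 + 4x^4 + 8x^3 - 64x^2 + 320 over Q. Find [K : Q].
The degree of the splitting field over Q equals the order of the Galois group, so first determine the group. The polynomial f is an irreducible sextic over Q, so G = Gal(f/Q) is one of the 16 transitive subgroups 6T1, ..., 6T16 of S_6. The discriminant of f is 564385546240000 = 23756800^2, a perfect square, so G is contained in A_6. The transitive groups of degree 6 contained in A_6 are: A_4 (6T4, order 12), S_4 (6T7, order 24), (C_3 x C_3) : C_4 (6T10, order 36), PSL(2,5) (6T12, order 60), A_6 (6T15, order 360). By Dedekind's theorem, for a prime p not dividing disc(f) the degrees of the irreducible factors of f mod p form the cycle type of an element of G. Factoring f modulo the 19 such primes p <= 79 (skipping 2, 5, 29, which divide the discriminant), each new pattern first appears at: mod 3: f = (x^2 + 1)(x^4 + 2x^3 + 2), pattern 4+2; mod 11: f = (x^3 + 5x^2 + 9x + 3)(x^3 + 8x^2 + 10x + 4), pattern 3+3; mod 19: f = (x + 3)(x + 5)(x^2 + 5x + 15)(x^2 + 8x + 1), pattern 2+2+1+1; mod 61: f = (x + 9)(x + 23)(x + 56)(x^3 + 36x^2 + 22x + 38), pattern 3+1+1+1. No other pattern occurs in this range, so the set of observed cycle types is {4+2, 3+3, 2+2+1+1, 3+1+1+1}. The candidates containing elements of all these cycle types are (C_3 x C_3) : C_4 (6T10) of order 36, A_6 (6T15) of order 360; the others are excluded. The observed types are precisely the cycle types that occur in (C_3 x C_3) : C_4 (6T10) (apart from the identity). Each of the other remaining candidates has further cycle types, and by the Chebotarev density theorem the matching factorization patterns would occur for a proportion of primes equal to their share of the group: A_6 (6T15) additionally contains elements of type 5+1 (144 of its 360 elements, about 40% of primes). None of the 19 primes tested shows any such pattern (for each of these groups the chance of that is below 10^-4), which rules them out. Hence G = (C_3 x C_3) : C_4 (6T10), of order 36. The Galois group (C_3 x C_3) : C_4 (6T10) has order 36, so the splitting field has degree 36 over Q.

36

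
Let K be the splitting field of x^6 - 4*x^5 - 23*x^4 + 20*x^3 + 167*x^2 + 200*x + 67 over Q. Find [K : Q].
6

The degree of the splitting field over Q equals the order of the Galois group, so first determine the group. The polynomial f is an irreducible sextic over Q, so G = Gal(f/Q) is one of the 16 transitive subgroups 6T1, ..., 6T16 of S_6. The discriminant of f is 518686720000, which is not a perfect square, so G is not contained in A_6. The transitive groups of degree 6 not contained in A_6 are: C_6 (6T1, order 6), S_3 (6T2, order 6), D_6 (6T3, order 12), C_3 x S_3 (6T5, order 18), A_4 x C_2 (6T6, order 24), S_4 (6T8, order 24), S_3 x S_3 (6T9, order 36), S_4 x C_2 (6T11, order 48), (S_3 x S_3) : C_2 (6T13, order 72), PGL(2,5) (6T14, order 120), S_6 (6T16, order 720). By Dedekind's theorem, for a prime p not dividing disc(f) the degrees of the irreducible factors of f mod p form the cycle type of an element of G. Factoring f modulo the 23 such primes p <= 101 (skipping 2, 5, 37, which divide the discriminant), each new pattern first appears at: mod 3: f = (x^3 + 2x + 2)(x^3 + 2x^2 + 2x + 2), pattern 3+3; mod 13: f = (x^2 + 5x + 8)(x^2 + 8x + 5)(x^2 + 9x + 2), pattern 2+2+2; mod 67: f = (x)(x + 3)(x + 15)(x + 24)(x + 31)(x + 57), pattern 1+1+1+1+1+1. No other pattern occurs in this range, so the set of observed cycle types is {3+3, 2+2+2, 1+1+1+1+1+1}. The candidates containing elements of all these cycle types are C_6 (6T1) of order 6, S_3 (6T2) of order 6, D_6 (6T3) of order 12, C_3 x S_3 (6T5) of order 18, A_4 x C_2 (6T6) of order 24, S_4 (6T8) of order 24, S_3 x S_3 (6T9) of order 36, S_4 x C_2 (6T11) of order 48, (S_3 x S_3) : C_2 (6T13) of order 72, PGL(2,5) (6T14) of order 120, S_6 (6T16) of order 720; the others are excluded. The observed types are precisely the cycle types that occur in S_3 (6T2). Each of the other remaining candidates has further cycle types, and by the Chebotarev density theorem the matching factorization patterns would occur for a proportion of primes equal to their share of the group: C_6 (6T1) additionally contains elements of type 6 (2 of its 6 elements, about 33% of primes); D_6 (6T3) additionally contains elements of type 6, 2+2+1+1 (5 of its 12 elements, about 42% of primes); C_3 x S_3 (6T5) additionally contains elements of type 6, 3+1+1+1 (10 of its 18 elements, about 56% of primes); A_4 x C_2 (6T6) additionally contains elements of type 6, 2+2+1+1, 2+1+1+1+1 (14 of its 24 elements, about 58% of primes); S_4 (6T8) additionally contains elements of type 4+1+1, 2+2+1+1 (9 of its 24 elements, about 38% of primes); S_3 x S_3 (6T9) additionally contains elements of type 6, 3+1+1+1, 2+2+1+1 (25 of its 36 elements, about 69% of primes); S_4 x C_2 (6T11) additionally contains elements of type 6, 4+2, 4+1+1, 2+2+1+1, 2+1+1+1+1 (32 of its 48 elements, about 67% of primes); (S_3 x S_3) : C_2 (6T13) additionally contains elements of type 6, 4+2, 3+2+1, 3+1+1+1, 2+2+1+1, 2+1+1+1+1 (61 of its 72 elements, about 85% of primes); PGL(2,5) (6T14) additionally contains elements of type 6, 5+1, 4+1+1, 2+2+1+1 (89 of its 120 elements, about 74% of primes); S_6 (6T16) additionally contains elements of type 6, 5+1, 4+2, 4+1+1, 3+2+1, 3+1+1+1, 2+2+1+1, 2+1+1+1+1 (664 of its 720 elements, about 92% of primes). None of the 23 primes tested shows any such pattern (for each of these groups the chance of that is below 10^-4), which rules them out. Hence G = S_3 (6T2), of order 6. The Galois group S_3 (6T2) has order 6, so the splitting field has degree 6 over Q.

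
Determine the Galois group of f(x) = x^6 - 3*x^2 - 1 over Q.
6T4: A_4

The polynomial f is an irreducible sextic over Q, so G = Gal(f/Q) is one of the 16 transitive subgroups 6T1, ..., 6T16 of S_6. The discriminant of f is 419904 = 648^2, a perfect square, so G is contained in A_6. The transitive groups of degree 6 contained in A_6 are: A_4 (6T4, order 12), S_4 (6T7, order 24), (C_3 x C_3) : C_4 (6T10, order 36), PSL(2,5) (6T12, order 60), A_6 (6T15, order 360). By Dedekind's theorem, for a prime p not dividing disc(f) the degrees of the irreducible factors of f mod p form the cycle type of an element of G. Factoring f modulo the 33 such primes p <= 149 (skipping 2, 3, which divide the discriminant), each new pattern first appears at: mod 5: f = (x^3 + x^2 + 3x + 1)(x^3 + 4x^2 + 3x + 4), pattern 3+3; mod 17: f = (x + 2)(x + 15)(x^2 + 7)(x^2 + 14), pattern 2+2+1+1; mod 71: f = (x + 4)(x + 5)(x + 32)(x + 39)(x + 66)(x + 67), pattern 1+1+1+1+1+1. No other pattern occurs in this range, so the set of observed cycle types is {3+3, 2+2+1+1, 1+1+1+1+1+1}. The candidates containing elements of all these cycle types are A_4 (6T4) of order 12, S_4 (6T7) of order 24, (C_3 x C_3) : C_4 (6T10) of order 36, PSL(2,5) (6T12) of order 60, A_6 (6T15) of order 360; the others are excluded. The observed types are precisely the cycle types that occur in A_4 (6T4). Each of the other remaining candidates has further cycle types, and by the Chebotarev density theorem the matching factorization patterns would occur for a proportion of primes equal to their share of the group: S_4 (6T7) additionally contains elements of type 4+2 (6 of its 24 elements, about 25% of primes); (C_3 x C_3) : C_4 (6T10) additionally contains elements of type 4+2, 3+1+1+1 (22 of its 36 elements, about 61% of primes); PSL(2,5) (6T12) additionally contains elements of type 5+1 (24 of its 60 elements, about 40% of primes); A_6 (6T15) additionally contains elements of type 5+1, 4+2, 3+1+1+1 (274 of its 360 elements, about 76% of primes). None of the 33 primes tested shows any such pattern (for each of these groups the chance of that is below 10^-4), which rules them out. Hence G = A_4 (6T4), of order 12.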